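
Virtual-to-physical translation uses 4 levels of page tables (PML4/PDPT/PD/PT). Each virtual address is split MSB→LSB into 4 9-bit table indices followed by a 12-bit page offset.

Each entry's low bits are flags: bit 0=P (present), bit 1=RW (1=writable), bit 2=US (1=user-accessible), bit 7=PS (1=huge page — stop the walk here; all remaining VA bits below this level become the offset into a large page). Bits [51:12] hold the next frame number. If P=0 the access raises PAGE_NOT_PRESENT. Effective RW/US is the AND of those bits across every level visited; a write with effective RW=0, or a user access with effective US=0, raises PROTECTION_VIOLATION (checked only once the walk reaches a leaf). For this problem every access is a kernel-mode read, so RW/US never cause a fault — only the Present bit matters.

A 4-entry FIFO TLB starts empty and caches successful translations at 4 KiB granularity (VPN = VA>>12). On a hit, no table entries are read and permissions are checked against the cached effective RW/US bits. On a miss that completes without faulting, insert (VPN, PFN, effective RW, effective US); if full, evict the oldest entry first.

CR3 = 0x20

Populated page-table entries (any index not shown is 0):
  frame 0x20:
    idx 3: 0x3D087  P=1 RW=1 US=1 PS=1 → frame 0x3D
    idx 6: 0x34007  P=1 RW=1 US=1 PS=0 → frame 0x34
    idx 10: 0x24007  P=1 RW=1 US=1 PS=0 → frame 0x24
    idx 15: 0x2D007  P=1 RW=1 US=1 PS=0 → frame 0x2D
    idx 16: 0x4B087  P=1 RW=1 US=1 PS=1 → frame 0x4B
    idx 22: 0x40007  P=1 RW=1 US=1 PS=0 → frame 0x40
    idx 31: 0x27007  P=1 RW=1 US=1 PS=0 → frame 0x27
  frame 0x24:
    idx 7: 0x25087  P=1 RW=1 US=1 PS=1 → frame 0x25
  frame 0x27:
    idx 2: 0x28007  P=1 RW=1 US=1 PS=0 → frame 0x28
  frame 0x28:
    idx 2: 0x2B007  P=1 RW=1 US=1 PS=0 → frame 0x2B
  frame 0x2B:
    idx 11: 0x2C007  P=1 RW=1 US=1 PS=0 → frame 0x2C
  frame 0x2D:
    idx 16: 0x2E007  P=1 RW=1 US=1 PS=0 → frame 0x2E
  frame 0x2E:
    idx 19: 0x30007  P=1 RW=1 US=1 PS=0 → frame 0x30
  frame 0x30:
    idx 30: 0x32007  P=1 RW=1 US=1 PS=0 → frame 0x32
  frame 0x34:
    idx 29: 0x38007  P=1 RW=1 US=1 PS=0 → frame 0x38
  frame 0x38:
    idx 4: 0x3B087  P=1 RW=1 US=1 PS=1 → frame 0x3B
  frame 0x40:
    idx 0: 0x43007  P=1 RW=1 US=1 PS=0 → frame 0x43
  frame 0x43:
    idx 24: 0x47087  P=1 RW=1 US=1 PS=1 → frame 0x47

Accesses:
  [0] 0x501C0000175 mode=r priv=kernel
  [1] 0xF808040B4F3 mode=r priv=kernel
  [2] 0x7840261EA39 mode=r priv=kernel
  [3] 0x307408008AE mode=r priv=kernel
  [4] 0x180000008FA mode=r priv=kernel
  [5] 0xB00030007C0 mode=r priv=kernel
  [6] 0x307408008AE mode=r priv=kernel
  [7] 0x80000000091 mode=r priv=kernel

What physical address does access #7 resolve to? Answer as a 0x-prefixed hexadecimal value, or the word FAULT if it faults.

Walk each access:
#0 VA=0x501C0000175 (r,kernel):
  lvl0: tbl 0x20, slot 10 ⇒ 0x24007 (P1/RW1/US1/PS0)
  lvl1: tbl 0x24, slot 7 ⇒ 0x25087 (P1/RW1/US1/PS1)
  ✓ 0x25175 (huge @L1)  — 2 lookups
#1 VA=0xF808040B4F3 (r,kernel):
  lvl0: tbl 0x20, slot 31 ⇒ 0x27007 (P1/RW1/US1/PS0)
  lvl1: tbl 0x27, slot 2 ⇒ 0x28007 (P1/RW1/US1/PS0)
  lvl2: tbl 0x28, slot 2 ⇒ 0x2B007 (P1/RW1/US1/PS0)
  lvl3: tbl 0x2B, slot 11 ⇒ 0x2C007 (P1/RW1/US1/PS0)
  ✓ 0x2C4F3  — 4 lookups
#2 VA=0x7840261EA39 (r,kernel):
  lvl0: tbl 0x20, slot 15 ⇒ 0x2D007 (P1/RW1/US1/PS0)
  lvl1: tbl 0x2D, slot 16 ⇒ 0x2E007 (P1/RW1/US1/PS0)
  lvl2: tbl 0x2E, slot 19 ⇒ 0x30007 (P1/RW1/US1/PS0)
  lvl3: tbl 0x30, slot 30 ⇒ 0x32007 (P1/RW1/US1/PS0)
  ✓ 0x32A39  — 4 lookups
#3 VA=0x307408008AE (r,kernel):
  lvl0: tbl 0x20, slot 6 ⇒ 0x34007 (P1/RW1/US1/PS0)
  lvl1: tbl 0x34, slot 29 ⇒ 0x38007 (P1/RW1/US1/PS0)
  lvl2: tbl 0x38, slot 4 ⇒ 0x3B087 (P1/RW1/US1/PS1)
  ✓ 0x3B8AE (huge @L2)  — 3 lookups
#4 VA=0x180000008FA (r,kernel):
  lvl0: tbl 0x20, slot 3 ⇒ 0x3D087 (P1/RW1/US1/PS1)
  ✓ 0x3D8FA (huge @L0)  — 1 lookups
#5 VA=0xB00030007C0 (r,kernel):
  lvl0: tbl 0x20, slot 22 ⇒ 0x40007 (P1/RW1/US1/PS0)
  lvl1: tbl 0x40, slot 0 ⇒ 0x43007 (P1/RW1/US1/PS0)
  lvl2: tbl 0x43, slot 24 ⇒ 0x47087 (P1/RW1/US1/PS1)
  ✓ 0x477C0 (huge @L2)  — 3 lookups
#6 VA=0x307408008AE (r,kernel):
  TLB hit vpn=0x30740800 → PA=0x3B8AE
#7 VA=0x80000000091 (r,kernel):
  lvl0: tbl 0x20, slot 16 ⇒ 0x4B087 (P1/RW1/US1/PS1)
  ✓ 0x4B091 (huge @L0)  — 1 lookups

Access #7 PA: 0x4B091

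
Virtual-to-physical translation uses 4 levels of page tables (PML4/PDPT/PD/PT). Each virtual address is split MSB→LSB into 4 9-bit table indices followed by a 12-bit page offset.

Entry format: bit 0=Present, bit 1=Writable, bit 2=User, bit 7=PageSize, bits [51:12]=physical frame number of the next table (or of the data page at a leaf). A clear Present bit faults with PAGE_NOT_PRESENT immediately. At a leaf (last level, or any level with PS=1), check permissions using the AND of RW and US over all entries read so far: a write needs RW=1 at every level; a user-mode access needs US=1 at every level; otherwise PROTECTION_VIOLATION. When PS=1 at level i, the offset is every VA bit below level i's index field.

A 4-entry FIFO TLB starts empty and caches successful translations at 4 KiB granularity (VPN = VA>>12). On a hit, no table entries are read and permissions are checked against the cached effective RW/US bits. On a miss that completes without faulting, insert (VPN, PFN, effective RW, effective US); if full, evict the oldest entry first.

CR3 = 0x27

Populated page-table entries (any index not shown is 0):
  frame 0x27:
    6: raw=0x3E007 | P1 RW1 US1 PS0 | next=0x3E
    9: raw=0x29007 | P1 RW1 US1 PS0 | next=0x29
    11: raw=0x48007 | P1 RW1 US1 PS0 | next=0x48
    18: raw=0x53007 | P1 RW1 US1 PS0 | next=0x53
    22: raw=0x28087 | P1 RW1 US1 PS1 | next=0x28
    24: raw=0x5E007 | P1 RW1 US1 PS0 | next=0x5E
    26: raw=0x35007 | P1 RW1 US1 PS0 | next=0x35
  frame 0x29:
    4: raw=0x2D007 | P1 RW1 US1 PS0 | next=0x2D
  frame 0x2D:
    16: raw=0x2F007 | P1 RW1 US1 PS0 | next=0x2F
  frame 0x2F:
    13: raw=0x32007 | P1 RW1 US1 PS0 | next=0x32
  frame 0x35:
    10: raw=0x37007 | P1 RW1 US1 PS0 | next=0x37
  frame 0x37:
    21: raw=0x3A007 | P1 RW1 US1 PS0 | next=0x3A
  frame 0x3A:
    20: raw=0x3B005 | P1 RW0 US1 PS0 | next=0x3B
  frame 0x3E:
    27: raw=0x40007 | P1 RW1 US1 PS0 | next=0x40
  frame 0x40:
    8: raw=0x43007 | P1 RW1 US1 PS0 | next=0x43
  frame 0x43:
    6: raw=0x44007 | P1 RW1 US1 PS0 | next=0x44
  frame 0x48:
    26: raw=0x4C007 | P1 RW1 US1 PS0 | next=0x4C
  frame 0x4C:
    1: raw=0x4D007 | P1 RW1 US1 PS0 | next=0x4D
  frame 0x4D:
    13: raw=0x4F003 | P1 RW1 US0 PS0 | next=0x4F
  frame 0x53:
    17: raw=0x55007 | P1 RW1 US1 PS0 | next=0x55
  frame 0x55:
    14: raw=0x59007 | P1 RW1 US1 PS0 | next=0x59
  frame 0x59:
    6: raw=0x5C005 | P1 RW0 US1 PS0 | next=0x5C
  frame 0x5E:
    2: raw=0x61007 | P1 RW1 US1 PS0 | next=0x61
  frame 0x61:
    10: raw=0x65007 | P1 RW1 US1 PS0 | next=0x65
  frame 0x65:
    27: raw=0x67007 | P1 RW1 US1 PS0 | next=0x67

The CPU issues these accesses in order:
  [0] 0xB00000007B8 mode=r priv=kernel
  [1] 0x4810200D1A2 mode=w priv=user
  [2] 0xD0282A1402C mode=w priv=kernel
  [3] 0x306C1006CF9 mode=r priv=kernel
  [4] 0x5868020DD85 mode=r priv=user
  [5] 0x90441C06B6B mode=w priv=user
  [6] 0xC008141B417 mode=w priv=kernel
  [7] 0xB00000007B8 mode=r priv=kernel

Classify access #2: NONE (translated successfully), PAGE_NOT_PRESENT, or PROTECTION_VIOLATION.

Walk each access:
#0 VA=0xB00000007B8 (r,kernel):
  L0: frame=0x27 idx=22 entry=0x28087 [P=1 RW=1 US=1 PS=1]
  ⇒ phys 0x287B8 (huge @L0)  [1 reads]
#1 VA=0x4810200D1A2 (w,user):
  L0: frame=0x27 idx=9 entry=0x29007 [P=1 RW=1 US=1 PS=0]
  L1: frame=0x29 idx=4 entry=0x2D007 [P=1 RW=1 US=1 PS=0]
  L2: frame=0x2D idx=16 entry=0x2F007 [P=1 RW=1 US=1 PS=0]
  L3: frame=0x2F idx=13 entry=0x32007 [P=1 RW=1 US=1 PS=0]
  ⇒ phys 0x321A2  [4 reads]
#2 VA=0xD0282A1402C (w,kernel):
  L0: frame=0x27 idx=26 entry=0x35007 [P=1 RW=1 US=1 PS=0]
  L1: frame=0x35 idx=10 entry=0x37007 [P=1 RW=1 US=1 PS=0]
  L2: frame=0x37 idx=21 entry=0x3A007 [P=1 RW=1 US=1 PS=0]
  L3: frame=0x3A idx=20 entry=0x3B005 [P=1 RW=0 US=1 PS=0]
  ⇒ fault: PROTECTION_VIOLATION  — 4 lookups
#3 VA=0x306C1006CF9 (r,kernel):
  L0: frame=0x27 idx=6 entry=0x3E007 [P=1 RW=1 US=1 PS=0]
  L1: frame=0x3E idx=27 entry=0x40007 [P=1 RW=1 US=1 PS=0]
  L2: frame=0x40 idx=8 entry=0x43007 [P=1 RW=1 US=1 PS=0]
  L3: frame=0x43 idx=6 entry=0x44007 [P=1 RW=1 US=1 PS=0]
  ⇒ phys 0x44CF9  [4 reads]
#4 VA=0x5868020DD85 (r,user):
  L0: frame=0x27 idx=11 entry=0x48007 [P=1 RW=1 US=1 PS=0]
  L1: frame=0x48 idx=26 entry=0x4C007 [P=1 RW=1 US=1 PS=0]
  L2: frame=0x4C idx=1 entry=0x4D007 [P=1 RW=1 US=1 PS=0]
  L3: frame=0x4D idx=13 entry=0x4F003 [P=1 RW=1 US=0 PS=0]
  ⇒ fault: PROTECTION_VIOLATION  — 4 lookups
#5 VA=0x90441C06B6B (w,user):
  L0: frame=0x27 idx=18 entry=0x53007 [P=1 RW=1 US=1 PS=0]
  L1: frame=0x53 idx=17 entry=0x55007 [P=1 RW=1 US=1 PS=0]
  L2: frame=0x55 idx=14 entry=0x59007 [P=1 RW=1 US=1 PS=0]
  L3: frame=0x59 idx=6 entry=0x5C005 [P=1 RW=0 US=1 PS=0]
  ⇒ fault: PROTECTION_VIOLATION  — 4 lookups
#6 VA=0xC008141B417 (w,kernel):
  L0: frame=0x27 idx=24 entry=0x5E007 [P=1 RW=1 US=1 PS=0]
  L1: frame=0x5E idx=2 entry=0x61007 [P=1 RW=1 US=1 PS=0]
  L2: frame=0x61 idx=10 entry=0x65007 [P=1 RW=1 US=1 PS=0]
  L3: frame=0x65 idx=27 entry=0x67007 [P=1 RW=1 US=1 PS=0]
  ⇒ phys 0x67417  [4 reads]
#7 VA=0xB00000007B8 (r,kernel):
  TLB hit vpn=0xB0000000 → PA=0x287B8

Access #2 fault: PROTECTION_VIOLATION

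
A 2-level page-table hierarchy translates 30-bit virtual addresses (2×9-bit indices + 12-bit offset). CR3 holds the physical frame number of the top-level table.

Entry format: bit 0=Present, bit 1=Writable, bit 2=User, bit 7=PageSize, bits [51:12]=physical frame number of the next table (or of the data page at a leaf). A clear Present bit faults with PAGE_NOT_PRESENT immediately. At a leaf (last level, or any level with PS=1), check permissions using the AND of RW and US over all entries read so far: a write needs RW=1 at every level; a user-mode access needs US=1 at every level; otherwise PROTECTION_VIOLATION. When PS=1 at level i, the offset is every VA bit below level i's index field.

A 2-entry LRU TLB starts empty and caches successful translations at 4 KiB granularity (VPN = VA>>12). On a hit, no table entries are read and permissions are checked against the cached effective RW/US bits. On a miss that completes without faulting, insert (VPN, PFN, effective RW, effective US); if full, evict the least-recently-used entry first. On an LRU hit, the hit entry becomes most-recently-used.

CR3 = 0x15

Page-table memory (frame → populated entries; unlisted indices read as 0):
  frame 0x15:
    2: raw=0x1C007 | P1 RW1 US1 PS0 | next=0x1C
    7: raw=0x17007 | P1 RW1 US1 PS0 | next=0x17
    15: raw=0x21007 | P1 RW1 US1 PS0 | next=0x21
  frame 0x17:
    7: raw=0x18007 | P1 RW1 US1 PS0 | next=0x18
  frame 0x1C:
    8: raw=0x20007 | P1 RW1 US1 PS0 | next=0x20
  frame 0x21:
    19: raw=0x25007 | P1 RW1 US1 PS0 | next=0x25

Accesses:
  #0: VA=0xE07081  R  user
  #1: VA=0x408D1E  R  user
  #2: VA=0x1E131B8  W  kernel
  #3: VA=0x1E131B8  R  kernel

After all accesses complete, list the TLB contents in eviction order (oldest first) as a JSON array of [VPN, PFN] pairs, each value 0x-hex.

Per-access translation:
#0 VA=0xE07081 (r,user):
  L0: frame=0x15 idx=7 entry=0x17007 [P=1 RW=1 US=1 PS=0]
  L1: frame=0x17 idx=7 entry=0x18007 [P=1 RW=1 US=1 PS=0]
  → PA=0x18081  (2 entries read)
#1 VA=0x408D1E (r,user):
  L0: frame=0x15 idx=2 entry=0x1C007 [P=1 RW=1 US=1 PS=0]
  L1: frame=0x1C idx=8 entry=0x20007 [P=1 RW=1 US=1 PS=0]
  → PA=0x20D1E  (2 entries read)
#2 VA=0x1E131B8 (w,kernel):
  L0: frame=0x15 idx=15 entry=0x21007 [P=1 RW=1 US=1 PS=0]
  L1: frame=0x21 idx=19 entry=0x25007 [P=1 RW=1 US=1 PS=0]
  → PA=0x251B8  (2 entries read)
#3 VA=0x1E131B8 (r,kernel):
  TLB hit vpn=0x1E13 → PA=0x251B8

TLB: [["0x408", "0x20"], ["0x1E13", "0x25"]]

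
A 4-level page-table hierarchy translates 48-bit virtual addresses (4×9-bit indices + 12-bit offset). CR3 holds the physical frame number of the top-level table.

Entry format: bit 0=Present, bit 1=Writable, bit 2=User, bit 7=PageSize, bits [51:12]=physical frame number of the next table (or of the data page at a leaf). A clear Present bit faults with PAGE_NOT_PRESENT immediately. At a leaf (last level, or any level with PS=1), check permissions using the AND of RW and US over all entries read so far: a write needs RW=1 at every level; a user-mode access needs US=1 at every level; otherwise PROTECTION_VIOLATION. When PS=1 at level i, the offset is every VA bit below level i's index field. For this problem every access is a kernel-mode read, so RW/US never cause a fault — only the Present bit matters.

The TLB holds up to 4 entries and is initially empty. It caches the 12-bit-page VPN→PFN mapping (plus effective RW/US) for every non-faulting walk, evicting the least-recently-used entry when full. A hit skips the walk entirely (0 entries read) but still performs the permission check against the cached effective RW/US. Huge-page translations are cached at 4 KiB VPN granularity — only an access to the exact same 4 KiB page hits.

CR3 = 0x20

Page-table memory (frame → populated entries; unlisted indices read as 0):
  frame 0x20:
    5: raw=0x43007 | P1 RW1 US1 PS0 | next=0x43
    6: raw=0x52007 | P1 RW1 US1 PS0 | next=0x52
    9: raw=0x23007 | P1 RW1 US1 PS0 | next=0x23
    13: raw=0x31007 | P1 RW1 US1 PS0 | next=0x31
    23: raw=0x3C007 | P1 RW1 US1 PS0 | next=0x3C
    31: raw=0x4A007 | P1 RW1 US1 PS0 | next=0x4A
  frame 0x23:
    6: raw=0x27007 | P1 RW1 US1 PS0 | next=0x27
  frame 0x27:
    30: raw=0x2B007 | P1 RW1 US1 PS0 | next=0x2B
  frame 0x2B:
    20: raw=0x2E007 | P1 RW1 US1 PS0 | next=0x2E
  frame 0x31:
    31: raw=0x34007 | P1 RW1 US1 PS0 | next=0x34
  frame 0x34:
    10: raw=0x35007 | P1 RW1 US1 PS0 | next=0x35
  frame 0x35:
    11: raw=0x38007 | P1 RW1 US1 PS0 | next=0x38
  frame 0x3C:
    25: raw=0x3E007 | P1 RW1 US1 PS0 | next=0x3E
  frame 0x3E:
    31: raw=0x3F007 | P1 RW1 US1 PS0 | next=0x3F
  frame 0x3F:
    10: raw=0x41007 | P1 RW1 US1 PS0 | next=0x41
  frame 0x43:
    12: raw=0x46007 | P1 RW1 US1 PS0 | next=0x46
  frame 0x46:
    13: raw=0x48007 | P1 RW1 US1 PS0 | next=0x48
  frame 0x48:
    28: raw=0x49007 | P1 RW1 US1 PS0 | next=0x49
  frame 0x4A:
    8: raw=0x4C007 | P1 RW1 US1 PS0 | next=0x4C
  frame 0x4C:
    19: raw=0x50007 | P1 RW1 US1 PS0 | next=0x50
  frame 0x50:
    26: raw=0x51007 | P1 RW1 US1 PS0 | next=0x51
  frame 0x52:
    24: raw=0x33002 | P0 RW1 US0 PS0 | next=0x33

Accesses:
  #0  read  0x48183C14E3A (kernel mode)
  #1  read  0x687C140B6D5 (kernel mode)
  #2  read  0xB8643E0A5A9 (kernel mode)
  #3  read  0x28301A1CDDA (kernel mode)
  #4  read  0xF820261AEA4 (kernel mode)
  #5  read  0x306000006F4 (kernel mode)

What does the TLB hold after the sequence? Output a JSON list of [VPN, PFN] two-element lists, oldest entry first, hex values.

Walk each access:
#0 VA=0x48183C14E3A (r,kernel):
  L0 @0x20[9] → 0x23007  P=1,RW=1,US=1,PS=0
  L1 @0x23[6] → 0x27007  P=1,RW=1,US=1,PS=0
  L2 @0x27[30] → 0x2B007  P=1,RW=1,US=1,PS=0
  L3 @0x2B[20] → 0x2E007  P=1,RW=1,US=1,PS=0
  ⇒ phys 0x2EE3A  [4 reads]
#1 VA=0x687C140B6D5 (r,kernel):
  L0 @0x20[13] → 0x31007  P=1,RW=1,US=1,PS=0
  L1 @0x31[31] → 0x34007  P=1,RW=1,US=1,PS=0
  L2 @0x34[10] → 0x35007  P=1,RW=1,US=1,PS=0
  L3 @0x35[11] → 0x38007  P=1,RW=1,US=1,PS=0
  ⇒ phys 0x386D5  [4 reads]
#2 VA=0xB8643E0A5A9 (r,kernel):
  L0 @0x20[23] → 0x3C007  P=1,RW=1,US=1,PS=0
  L1 @0x3C[25] → 0x3E007  P=1,RW=1,US=1,PS=0
  L2 @0x3E[31] → 0x3F007  P=1,RW=1,US=1,PS=0
  L3 @0x3F[10] → 0x41007  P=1,RW=1,US=1,PS=0
  ⇒ phys 0x415A9  [4 reads]
#3 VA=0x28301A1CDDA (r,kernel):
  L0 @0x20[5] → 0x43007  P=1,RW=1,US=1,PS=0
  L1 @0x43[12] → 0x46007  P=1,RW=1,US=1,PS=0
  L2 @0x46[13] → 0x48007  P=1,RW=1,US=1,PS=0
  L3 @0x48[28] → 0x49007  P=1,RW=1,US=1,PS=0
  ⇒ phys 0x49DDA  [4 reads]
#4 VA=0xF820261AEA4 (r,kernel):
  L0 @0x20[31] → 0x4A007  P=1,RW=1,US=1,PS=0
  L1 @0x4A[8] → 0x4C007  P=1,RW=1,US=1,PS=0
  L2 @0x4C[19] → 0x50007  P=1,RW=1,US=1,PS=0
  L3 @0x50[26] → 0x51007  P=1,RW=1,US=1,PS=0
  ⇒ phys 0x51EA4  [4 reads]
#5 VA=0x306000006F4 (r,kernel):
  L0 @0x20[6] → 0x52007  P=1,RW=1,US=1,PS=0
  L1 @0x52[24] → 0x33002  P=0,RW=1,US=0,PS=0
  ⇒ fault: PAGE_NOT_PRESENT  — 2 lookups

TLB: [["0x687C140B", "0x38"], ["0xB8643E0A", "0x41"], ["0x28301A1C", "0x49"], ["0xF820261A", "0x51"]]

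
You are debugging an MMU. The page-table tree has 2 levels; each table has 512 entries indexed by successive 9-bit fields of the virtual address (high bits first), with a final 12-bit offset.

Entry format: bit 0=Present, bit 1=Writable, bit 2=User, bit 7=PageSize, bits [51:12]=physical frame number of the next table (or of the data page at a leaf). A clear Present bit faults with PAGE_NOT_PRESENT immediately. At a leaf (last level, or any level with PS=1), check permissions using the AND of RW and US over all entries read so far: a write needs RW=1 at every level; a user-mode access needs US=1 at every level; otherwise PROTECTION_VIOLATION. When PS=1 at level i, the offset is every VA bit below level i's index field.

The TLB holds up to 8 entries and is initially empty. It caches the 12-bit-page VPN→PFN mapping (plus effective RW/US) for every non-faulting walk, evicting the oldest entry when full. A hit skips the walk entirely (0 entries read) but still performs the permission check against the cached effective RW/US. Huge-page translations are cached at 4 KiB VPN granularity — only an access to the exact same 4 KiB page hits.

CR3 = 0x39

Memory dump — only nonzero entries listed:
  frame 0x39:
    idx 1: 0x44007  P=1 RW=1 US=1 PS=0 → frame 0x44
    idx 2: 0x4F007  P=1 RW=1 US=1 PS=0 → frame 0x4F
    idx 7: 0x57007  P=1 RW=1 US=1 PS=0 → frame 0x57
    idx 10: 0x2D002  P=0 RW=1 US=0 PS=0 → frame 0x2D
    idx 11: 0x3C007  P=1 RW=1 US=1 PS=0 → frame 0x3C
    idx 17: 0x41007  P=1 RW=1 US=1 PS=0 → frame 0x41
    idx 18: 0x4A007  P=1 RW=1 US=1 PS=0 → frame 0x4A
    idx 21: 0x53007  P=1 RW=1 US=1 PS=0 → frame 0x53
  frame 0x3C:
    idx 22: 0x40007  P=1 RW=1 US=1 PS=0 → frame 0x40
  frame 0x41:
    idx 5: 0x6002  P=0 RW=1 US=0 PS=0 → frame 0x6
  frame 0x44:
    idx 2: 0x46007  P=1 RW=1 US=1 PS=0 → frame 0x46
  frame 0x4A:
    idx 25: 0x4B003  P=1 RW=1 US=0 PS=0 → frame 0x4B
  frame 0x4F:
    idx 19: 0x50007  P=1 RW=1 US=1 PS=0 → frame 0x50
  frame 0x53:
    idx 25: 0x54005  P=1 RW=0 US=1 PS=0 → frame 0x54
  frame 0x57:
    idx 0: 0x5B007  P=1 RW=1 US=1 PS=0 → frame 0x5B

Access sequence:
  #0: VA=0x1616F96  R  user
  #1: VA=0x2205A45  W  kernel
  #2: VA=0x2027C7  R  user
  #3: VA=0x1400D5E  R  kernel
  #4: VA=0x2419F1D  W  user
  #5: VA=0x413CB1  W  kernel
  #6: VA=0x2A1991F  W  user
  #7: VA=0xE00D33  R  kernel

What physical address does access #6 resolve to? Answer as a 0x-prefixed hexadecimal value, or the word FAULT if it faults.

Trace:
#0 VA=0x1616F96 (r,user):
  L0 @0x39[11] → 0x3C007  P=1,RW=1,US=1,PS=0
  L1 @0x3C[22] → 0x40007  P=1,RW=1,US=1,PS=0
  → PA=0x40F96  (2 entries read)
#1 VA=0x2205A45 (w,kernel):
  L0 @0x39[17] → 0x41007  P=1,RW=1,US=1,PS=0
  L1 @0x41[5] → 0x6002  P=0,RW=1,US=0,PS=0
  → PAGE_NOT_PRESENT  (2 entries read)
#2 VA=0x2027C7 (r,user):
  L0 @0x39[1] → 0x44007  P=1,RW=1,US=1,PS=0
  L1 @0x44[2] → 0x46007  P=1,RW=1,US=1,PS=0
  → PA=0x467C7  (2 entries read)
#3 VA=0x1400D5E (r,kernel):
  L0 @0x39[10] → 0x2D002  P=0,RW=1,US=0,PS=0
  → PAGE_NOT_PRESENT  (1 entries read)
#4 VA=0x2419F1D (w,user):
  L0 @0x39[18] → 0x4A007  P=1,RW=1,US=1,PS=0
  L1 @0x4A[25] → 0x4B003  P=1,RW=1,US=0,PS=0
  → PROTECTION_VIOLATION  (2 entries read)
#5 VA=0x413CB1 (w,kernel):
  L0 @0x39[2] → 0x4F007  P=1,RW=1,US=1,PS=0
  L1 @0x4F[19] → 0x50007  P=1,RW=1,US=1,PS=0
  → PA=0x50CB1  (2 entries read)
#6 VA=0x2A1991F (w,user):
  L0 @0x39[21] → 0x53007  P=1,RW=1,US=1,PS=0
  L1 @0x53[25] → 0x54005  P=1,RW=0,US=1,PS=0
  → PROTECTION_VIOLATION  (2 entries read)
#7 VA=0xE00D33 (r,kernel):
  L0 @0x39[7] → 0x57007  P=1,RW=1,US=1,PS=0
  L1 @0x57[0] → 0x5B007  P=1,RW=1,US=1,PS=0
  → PA=0x5BD33  (2 entries read)

Access #6 PA: FAULT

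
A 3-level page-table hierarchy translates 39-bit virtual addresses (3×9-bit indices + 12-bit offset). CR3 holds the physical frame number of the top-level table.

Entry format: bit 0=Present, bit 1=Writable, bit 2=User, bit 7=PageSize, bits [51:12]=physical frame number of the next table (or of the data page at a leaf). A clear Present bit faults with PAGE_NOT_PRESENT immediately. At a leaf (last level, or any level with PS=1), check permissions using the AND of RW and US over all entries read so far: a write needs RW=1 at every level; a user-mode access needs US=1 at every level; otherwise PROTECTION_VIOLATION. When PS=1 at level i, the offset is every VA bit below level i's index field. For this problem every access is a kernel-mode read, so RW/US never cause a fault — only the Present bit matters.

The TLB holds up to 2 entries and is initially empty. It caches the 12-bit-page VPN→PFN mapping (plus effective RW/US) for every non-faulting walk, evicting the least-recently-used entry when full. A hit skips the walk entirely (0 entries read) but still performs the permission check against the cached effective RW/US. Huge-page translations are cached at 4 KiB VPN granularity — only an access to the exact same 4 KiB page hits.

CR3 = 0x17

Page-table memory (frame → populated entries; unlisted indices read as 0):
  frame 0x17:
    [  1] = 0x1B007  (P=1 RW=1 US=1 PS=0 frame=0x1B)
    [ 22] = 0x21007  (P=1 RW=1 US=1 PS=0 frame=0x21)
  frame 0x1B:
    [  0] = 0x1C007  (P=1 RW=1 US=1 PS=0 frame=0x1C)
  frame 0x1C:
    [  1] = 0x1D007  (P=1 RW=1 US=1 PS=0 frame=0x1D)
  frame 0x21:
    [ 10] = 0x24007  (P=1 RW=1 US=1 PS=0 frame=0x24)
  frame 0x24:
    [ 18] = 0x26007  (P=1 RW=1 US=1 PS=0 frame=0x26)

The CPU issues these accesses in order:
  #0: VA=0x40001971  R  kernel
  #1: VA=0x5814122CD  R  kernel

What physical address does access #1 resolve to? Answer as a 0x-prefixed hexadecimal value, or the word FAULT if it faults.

Trace:
#0 VA=0x40001971 (r,kernel):
  lvl0: tbl 0x17, slot 1 ⇒ 0x1B007 (P1/RW1/US1/PS0)
  lvl1: tbl 0x1B, slot 0 ⇒ 0x1C007 (P1/RW1/US1/PS0)
  lvl2: tbl 0x1C, slot 1 ⇒ 0x1D007 (P1/RW1/US1/PS0)
  → PA=0x1D971  (3 entries read)
#1 VA=0x5814122CD (r,kernel):
  lvl0: tbl 0x17, slot 22 ⇒ 0x21007 (P1/RW1/US1/PS0)
  lvl1: tbl 0x21, slot 10 ⇒ 0x24007 (P1/RW1/US1/PS0)
  lvl2: tbl 0x24, slot 18 ⇒ 0x26007 (P1/RW1/US1/PS0)
  → PA=0x262CD  (3 entries read)

Access #1 PA: 0x262CD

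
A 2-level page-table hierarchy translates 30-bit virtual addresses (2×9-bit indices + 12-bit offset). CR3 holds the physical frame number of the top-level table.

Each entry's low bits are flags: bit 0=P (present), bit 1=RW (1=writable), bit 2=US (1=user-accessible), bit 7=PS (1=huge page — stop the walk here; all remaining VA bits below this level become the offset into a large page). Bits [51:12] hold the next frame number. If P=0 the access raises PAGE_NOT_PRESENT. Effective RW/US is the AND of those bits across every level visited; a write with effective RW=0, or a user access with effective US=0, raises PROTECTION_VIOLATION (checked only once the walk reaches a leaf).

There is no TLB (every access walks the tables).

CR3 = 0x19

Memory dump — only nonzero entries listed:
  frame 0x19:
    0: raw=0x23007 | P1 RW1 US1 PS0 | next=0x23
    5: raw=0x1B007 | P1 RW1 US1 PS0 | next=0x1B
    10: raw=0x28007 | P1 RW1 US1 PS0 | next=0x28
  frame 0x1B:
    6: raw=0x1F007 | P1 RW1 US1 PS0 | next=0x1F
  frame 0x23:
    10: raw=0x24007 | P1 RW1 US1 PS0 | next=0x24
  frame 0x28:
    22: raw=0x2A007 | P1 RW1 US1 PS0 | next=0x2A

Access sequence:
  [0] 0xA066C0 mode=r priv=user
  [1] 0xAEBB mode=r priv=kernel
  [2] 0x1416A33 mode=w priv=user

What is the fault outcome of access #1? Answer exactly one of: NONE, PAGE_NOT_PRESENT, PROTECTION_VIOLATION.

Trace:
#0 VA=0xA066C0 (r,user):
  lvl0: tbl 0x19, slot 5 ⇒ 0x1B007 (P1/RW1/US1/PS0)
  lvl1: tbl 0x1B, slot 6 ⇒ 0x1F007 (P1/RW1/US1/PS0)
  → PA=0x1F6C0  (2 entries read)
#1 VA=0xAEBB (r,kernel):
  lvl0: tbl 0x19, slot 0 ⇒ 0x23007 (P1/RW1/US1/PS0)
  lvl1: tbl 0x23, slot 10 ⇒ 0x24007 (P1/RW1/US1/PS0)
  → PA=0x24EBB  (2 entries read)
#2 VA=0x1416A33 (w,user):
  lvl0: tbl 0x19, slot 10 ⇒ 0x28007 (P1/RW1/US1/PS0)
  lvl1: tbl 0x28, slot 22 ⇒ 0x2A007 (P1/RW1/US1/PS0)
  → PA=0x2AA33  (2 entries read)

Access #1 fault: NONE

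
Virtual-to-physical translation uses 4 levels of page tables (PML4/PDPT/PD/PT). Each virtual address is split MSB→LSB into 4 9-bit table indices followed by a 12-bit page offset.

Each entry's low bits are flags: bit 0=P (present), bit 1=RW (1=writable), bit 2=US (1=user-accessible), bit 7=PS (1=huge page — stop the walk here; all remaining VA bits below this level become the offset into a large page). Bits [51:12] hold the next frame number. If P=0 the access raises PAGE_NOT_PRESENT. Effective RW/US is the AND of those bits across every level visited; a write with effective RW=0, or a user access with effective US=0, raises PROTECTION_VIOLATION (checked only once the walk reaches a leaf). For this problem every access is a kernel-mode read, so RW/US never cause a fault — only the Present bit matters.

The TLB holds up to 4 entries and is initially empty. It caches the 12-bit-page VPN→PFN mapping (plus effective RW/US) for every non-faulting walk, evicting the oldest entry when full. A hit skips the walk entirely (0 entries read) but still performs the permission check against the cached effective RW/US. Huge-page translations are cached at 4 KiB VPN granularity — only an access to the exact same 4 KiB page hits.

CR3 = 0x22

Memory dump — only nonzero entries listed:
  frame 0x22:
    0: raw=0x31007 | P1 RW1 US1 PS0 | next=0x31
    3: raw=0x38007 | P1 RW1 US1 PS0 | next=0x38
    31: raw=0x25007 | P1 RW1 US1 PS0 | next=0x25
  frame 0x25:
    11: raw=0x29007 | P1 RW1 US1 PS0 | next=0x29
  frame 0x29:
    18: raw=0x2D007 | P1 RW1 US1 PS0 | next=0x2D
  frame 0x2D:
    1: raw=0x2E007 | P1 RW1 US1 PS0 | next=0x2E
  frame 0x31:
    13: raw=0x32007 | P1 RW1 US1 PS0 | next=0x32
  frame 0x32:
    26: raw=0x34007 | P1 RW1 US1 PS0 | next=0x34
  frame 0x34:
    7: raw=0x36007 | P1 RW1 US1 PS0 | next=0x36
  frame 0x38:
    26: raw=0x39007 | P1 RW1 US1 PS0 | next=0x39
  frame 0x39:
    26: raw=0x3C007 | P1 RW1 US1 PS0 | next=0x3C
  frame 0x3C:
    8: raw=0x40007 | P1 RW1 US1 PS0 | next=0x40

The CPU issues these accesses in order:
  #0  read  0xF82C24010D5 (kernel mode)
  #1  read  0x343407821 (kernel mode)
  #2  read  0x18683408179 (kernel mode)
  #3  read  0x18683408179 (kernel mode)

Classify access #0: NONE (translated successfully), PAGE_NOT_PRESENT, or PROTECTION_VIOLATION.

Walk each access:
#0 VA=0xF82C24010D5 (r,kernel):
  lvl0: tbl 0x22, slot 31 ⇒ 0x25007 (P1/RW1/US1/PS0)
  lvl1: tbl 0x25, slot 11 ⇒ 0x29007 (P1/RW1/US1/PS0)
  lvl2: tbl 0x29, slot 18 ⇒ 0x2D007 (P1/RW1/US1/PS0)
  lvl3: tbl 0x2D, slot 1 ⇒ 0x2E007 (P1/RW1/US1/PS0)
  → PA=0x2E0D5  (4 entries read)
#1 VA=0x343407821 (r,kernel):
  lvl0: tbl 0x22, slot 0 ⇒ 0x31007 (P1/RW1/US1/PS0)
  lvl1: tbl 0x31, slot 13 ⇒ 0x32007 (P1/RW1/US1/PS0)
  lvl2: tbl 0x32, slot 26 ⇒ 0x34007 (P1/RW1/US1/PS0)
  lvl3: tbl 0x34, slot 7 ⇒ 0x36007 (P1/RW1/US1/PS0)
  → PA=0x36821  (4 entries read)
#2 VA=0x18683408179 (r,kernel):
  lvl0: tbl 0x22, slot 3 ⇒ 0x38007 (P1/RW1/US1/PS0)
  lvl1: tbl 0x38, slot 26 ⇒ 0x39007 (P1/RW1/US1/PS0)
  lvl2: tbl 0x39, slot 26 ⇒ 0x3C007 (P1/RW1/US1/PS0)
  lvl3: tbl 0x3C, slot 8 ⇒ 0x40007 (P1/RW1/US1/PS0)
  → PA=0x40179  (4 entries read)
#3 VA=0x18683408179 (r,kernel):
  TLB hit vpn=0x18683408 → PA=0x40179

Access #0 fault: NONE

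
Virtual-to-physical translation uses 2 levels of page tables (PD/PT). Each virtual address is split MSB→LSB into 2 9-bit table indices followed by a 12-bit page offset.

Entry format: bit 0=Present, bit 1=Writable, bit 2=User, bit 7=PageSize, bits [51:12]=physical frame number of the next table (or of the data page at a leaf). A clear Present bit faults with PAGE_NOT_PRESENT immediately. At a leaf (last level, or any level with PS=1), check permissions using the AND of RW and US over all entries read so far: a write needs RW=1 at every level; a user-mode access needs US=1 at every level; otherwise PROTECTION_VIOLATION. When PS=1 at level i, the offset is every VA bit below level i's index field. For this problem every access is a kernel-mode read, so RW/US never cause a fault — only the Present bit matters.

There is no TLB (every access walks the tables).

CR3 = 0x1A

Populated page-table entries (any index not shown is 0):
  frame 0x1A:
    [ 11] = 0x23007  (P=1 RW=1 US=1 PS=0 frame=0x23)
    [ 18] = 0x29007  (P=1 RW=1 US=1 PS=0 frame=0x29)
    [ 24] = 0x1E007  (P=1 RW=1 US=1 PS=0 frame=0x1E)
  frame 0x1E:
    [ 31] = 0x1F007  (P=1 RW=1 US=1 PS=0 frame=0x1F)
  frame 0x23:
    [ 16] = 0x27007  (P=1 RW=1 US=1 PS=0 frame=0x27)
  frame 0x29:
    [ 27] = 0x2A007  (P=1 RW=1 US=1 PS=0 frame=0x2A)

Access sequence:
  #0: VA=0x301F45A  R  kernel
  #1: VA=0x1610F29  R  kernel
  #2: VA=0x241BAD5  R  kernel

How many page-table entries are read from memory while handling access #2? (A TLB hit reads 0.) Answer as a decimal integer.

Per-access translation:
#0 VA=0x301F45A (r,kernel):
  L0 @0x1A[24] → 0x1E007  P=1,RW=1,US=1,PS=0
  L1 @0x1E[31] → 0x1F007  P=1,RW=1,US=1,PS=0
  ✓ 0x1F45A  — 2 lookups
#1 VA=0x1610F29 (r,kernel):
  L0 @0x1A[11] → 0x23007  P=1,RW=1,US=1,PS=0
  L1 @0x23[16] → 0x27007  P=1,RW=1,US=1,PS=0
  ✓ 0x27F29  — 2 lookups
#2 VA=0x241BAD5 (r,kernel):
  L0 @0x1A[18] → 0x29007  P=1,RW=1,US=1,PS=0
  L1 @0x29[27] → 0x2A007  P=1,RW=1,US=1,PS=0
  ✓ 0x2AAD5  — 2 lookups

Entries read for #2: 2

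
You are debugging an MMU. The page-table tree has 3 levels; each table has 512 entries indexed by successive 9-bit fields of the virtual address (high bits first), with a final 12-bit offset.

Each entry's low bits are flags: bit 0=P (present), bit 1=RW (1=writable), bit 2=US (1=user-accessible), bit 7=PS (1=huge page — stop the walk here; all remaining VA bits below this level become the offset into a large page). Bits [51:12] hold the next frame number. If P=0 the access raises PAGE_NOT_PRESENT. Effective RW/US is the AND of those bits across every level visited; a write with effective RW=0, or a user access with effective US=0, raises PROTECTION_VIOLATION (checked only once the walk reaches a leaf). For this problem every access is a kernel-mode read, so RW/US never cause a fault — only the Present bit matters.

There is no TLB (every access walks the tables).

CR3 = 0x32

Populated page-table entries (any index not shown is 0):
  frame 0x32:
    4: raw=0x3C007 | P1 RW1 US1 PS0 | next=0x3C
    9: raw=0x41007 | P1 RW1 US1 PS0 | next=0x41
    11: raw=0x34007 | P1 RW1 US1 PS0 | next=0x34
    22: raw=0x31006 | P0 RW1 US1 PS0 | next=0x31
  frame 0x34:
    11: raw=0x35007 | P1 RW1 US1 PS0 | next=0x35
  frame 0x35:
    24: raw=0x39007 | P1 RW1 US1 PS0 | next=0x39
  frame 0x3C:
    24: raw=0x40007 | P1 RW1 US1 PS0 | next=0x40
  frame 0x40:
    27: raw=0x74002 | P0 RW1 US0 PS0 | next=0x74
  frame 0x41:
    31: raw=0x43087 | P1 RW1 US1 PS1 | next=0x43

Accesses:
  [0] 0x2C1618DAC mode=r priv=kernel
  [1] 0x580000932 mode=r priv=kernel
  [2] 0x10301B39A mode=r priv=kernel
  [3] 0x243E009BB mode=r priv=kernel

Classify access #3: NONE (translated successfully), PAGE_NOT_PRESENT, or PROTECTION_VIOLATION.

Per-access translation:
#0 VA=0x2C1618DAC (r,kernel):
  [0] read 0x32 idx=11: raw=0x34007 flags P=1 W=1 U=1 S=0
  [1] read 0x34 idx=11: raw=0x35007 flags P=1 W=1 U=1 S=0
  [2] read 0x35 idx=24: raw=0x39007 flags P=1 W=1 U=1 S=0
  → PA=0x39DAC  (3 entries read)
#1 VA=0x580000932 (r,kernel):
  [0] read 0x32 idx=22: raw=0x31006 flags P=0 W=1 U=1 S=0
  ⇒ fault: PAGE_NOT_PRESENT  — 1 lookups
#2 VA=0x10301B39A (r,kernel):
  [0] read 0x32 idx=4: raw=0x3C007 flags P=1 W=1 U=1 S=0
  [1] read 0x3C idx=24: raw=0x40007 flags P=1 W=1 U=1 S=0
  [2] read 0x40 idx=27: raw=0x74002 flags P=0 W=1 U=0 S=0
  ⇒ fault: PAGE_NOT_PRESENT  — 3 lookups
#3 VA=0x243E009BB (r,kernel):
  [0] read 0x32 idx=9: raw=0x41007 flags P=1 W=1 U=1 S=0
  [1] read 0x41 idx=31: raw=0x43087 flags P=1 W=1 U=1 S=1
  → PA=0x439BB (huge @L1)  (2 entries read)

Access #3 fault: NONE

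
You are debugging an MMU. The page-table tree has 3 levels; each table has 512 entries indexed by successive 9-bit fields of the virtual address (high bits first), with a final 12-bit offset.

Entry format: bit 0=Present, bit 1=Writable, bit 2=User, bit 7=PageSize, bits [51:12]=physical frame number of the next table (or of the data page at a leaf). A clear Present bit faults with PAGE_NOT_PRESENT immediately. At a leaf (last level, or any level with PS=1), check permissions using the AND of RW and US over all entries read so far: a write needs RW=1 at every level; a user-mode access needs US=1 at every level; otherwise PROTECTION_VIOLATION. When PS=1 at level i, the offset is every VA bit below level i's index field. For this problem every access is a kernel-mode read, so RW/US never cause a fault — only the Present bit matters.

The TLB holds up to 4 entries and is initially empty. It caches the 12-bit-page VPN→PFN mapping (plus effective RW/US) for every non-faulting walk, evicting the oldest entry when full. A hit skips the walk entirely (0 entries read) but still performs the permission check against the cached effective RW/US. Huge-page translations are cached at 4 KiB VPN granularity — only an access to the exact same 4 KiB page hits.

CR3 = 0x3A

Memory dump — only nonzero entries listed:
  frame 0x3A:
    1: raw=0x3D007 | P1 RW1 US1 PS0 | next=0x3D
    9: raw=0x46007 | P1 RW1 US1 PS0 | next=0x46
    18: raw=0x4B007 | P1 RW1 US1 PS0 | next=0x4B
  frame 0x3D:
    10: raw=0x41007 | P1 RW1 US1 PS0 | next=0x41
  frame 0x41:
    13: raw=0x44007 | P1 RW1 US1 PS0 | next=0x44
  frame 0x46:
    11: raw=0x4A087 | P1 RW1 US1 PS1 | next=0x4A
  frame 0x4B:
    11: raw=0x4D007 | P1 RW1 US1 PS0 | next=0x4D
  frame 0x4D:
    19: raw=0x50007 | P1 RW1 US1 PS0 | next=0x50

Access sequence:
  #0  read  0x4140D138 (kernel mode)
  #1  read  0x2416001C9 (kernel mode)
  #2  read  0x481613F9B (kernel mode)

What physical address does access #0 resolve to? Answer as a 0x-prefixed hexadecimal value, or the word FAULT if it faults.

Trace:
#0 VA=0x4140D138 (r,kernel):
  L0 @0x3A[1] → 0x3D007  P=1,RW=1,US=1,PS=0
  L1 @0x3D[10] → 0x41007  P=1,RW=1,US=1,PS=0
  L2 @0x41[13] → 0x44007  P=1,RW=1,US=1,PS=0
  → PA=0x44138  (3 entries read)
#1 VA=0x2416001C9 (r,kernel):
  L0 @0x3A[9] → 0x46007  P=1,RW=1,US=1,PS=0
  L1 @0x46[11] → 0x4A087  P=1,RW=1,US=1,PS=1
  → PA=0x4A1C9 (huge @L1)  (2 entries read)
#2 VA=0x481613F9B (r,kernel):
  L0 @0x3A[18] → 0x4B007  P=1,RW=1,US=1,PS=0
  L1 @0x4B[11] → 0x4D007  P=1,RW=1,US=1,PS=0
  L2 @0x4D[19] → 0x50007  P=1,RW=1,US=1,PS=0
  → PA=0x50F9B  (3 entries read)

Access #0 PA: 0x44138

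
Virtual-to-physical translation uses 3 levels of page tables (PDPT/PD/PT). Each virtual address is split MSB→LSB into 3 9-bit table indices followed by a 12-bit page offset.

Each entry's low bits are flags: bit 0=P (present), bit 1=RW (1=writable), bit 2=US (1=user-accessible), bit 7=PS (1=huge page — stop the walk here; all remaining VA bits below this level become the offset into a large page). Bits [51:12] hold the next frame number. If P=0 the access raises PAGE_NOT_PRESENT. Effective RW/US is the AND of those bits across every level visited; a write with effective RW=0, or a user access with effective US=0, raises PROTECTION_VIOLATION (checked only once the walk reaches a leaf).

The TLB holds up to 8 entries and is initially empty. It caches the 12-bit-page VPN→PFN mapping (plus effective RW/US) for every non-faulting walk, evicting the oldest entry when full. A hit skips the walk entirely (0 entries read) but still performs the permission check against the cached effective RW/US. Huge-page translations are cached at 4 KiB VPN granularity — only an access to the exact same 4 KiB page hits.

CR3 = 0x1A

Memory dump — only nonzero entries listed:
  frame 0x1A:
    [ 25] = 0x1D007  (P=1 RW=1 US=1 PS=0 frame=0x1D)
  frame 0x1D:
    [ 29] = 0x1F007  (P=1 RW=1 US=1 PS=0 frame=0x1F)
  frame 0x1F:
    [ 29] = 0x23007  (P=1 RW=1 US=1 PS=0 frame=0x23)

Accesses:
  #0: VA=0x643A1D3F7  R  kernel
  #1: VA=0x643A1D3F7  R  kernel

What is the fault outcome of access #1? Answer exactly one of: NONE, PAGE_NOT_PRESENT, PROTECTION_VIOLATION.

Walk each access:
#0 VA=0x643A1D3F7 (r,kernel):
  lvl0: tbl 0x1A, slot 25 ⇒ 0x1D007 (P1/RW1/US1/PS0)
  lvl1: tbl 0x1D, slot 29 ⇒ 0x1F007 (P1/RW1/US1/PS0)
  lvl2: tbl 0x1F, slot 29 ⇒ 0x23007 (P1/RW1/US1/PS0)
  ✓ 0x233F7  — 3 lookups
#1 VA=0x643A1D3F7 (r,kernel):
  TLB hit vpn=0x643A1D → PA=0x233F7

Access #1 fault: NONE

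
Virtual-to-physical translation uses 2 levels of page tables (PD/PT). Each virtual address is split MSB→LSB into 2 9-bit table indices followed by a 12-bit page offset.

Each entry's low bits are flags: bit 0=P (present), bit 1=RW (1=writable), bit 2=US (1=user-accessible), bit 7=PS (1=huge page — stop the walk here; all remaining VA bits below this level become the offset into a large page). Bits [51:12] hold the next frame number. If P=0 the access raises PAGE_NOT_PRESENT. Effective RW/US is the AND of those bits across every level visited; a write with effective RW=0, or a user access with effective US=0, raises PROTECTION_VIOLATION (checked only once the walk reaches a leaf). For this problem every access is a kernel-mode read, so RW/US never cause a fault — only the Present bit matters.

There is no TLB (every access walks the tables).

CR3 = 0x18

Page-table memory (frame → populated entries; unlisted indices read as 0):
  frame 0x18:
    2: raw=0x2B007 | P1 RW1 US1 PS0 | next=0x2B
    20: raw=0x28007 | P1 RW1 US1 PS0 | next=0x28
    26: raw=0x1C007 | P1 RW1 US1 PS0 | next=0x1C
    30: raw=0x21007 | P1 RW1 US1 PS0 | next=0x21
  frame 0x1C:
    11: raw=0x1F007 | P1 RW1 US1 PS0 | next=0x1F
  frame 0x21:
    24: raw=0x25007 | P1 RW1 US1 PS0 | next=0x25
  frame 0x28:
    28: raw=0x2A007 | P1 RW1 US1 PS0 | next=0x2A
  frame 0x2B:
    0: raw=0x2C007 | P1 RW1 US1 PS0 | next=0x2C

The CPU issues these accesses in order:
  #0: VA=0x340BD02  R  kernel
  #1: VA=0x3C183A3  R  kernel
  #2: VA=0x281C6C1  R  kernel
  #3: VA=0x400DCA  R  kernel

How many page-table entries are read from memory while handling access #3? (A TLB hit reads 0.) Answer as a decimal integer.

Per-access translation:
#0 VA=0x340BD02 (r,kernel):
  [0] read 0x18 idx=26: raw=0x1C007 flags P=1 W=1 U=1 S=0
  [1] read 0x1C idx=11: raw=0x1F007 flags P=1 W=1 U=1 S=0
  ✓ 0x1FD02  — 2 lookups
#1 VA=0x3C183A3 (r,kernel):
  [0] read 0x18 idx=30: raw=0x21007 flags P=1 W=1 U=1 S=0
  [1] read 0x21 idx=24: raw=0x25007 flags P=1 W=1 U=1 S=0
  ✓ 0x253A3  — 2 lookups
#2 VA=0x281C6C1 (r,kernel):
  [0] read 0x18 idx=20: raw=0x28007 flags P=1 W=1 U=1 S=0
  [1] read 0x28 idx=28: raw=0x2A007 flags P=1 W=1 U=1 S=0
  ✓ 0x2A6C1  — 2 lookups
#3 VA=0x400DCA (r,kernel):
  [0] read 0x18 idx=2: raw=0x2B007 flags P=1 W=1 U=1 S=0
  [1] read 0x2B idx=0: raw=0x2C007 flags P=1 W=1 U=1 S=0
  ✓ 0x2CDCA  — 2 lookups

Entries read for #3: 2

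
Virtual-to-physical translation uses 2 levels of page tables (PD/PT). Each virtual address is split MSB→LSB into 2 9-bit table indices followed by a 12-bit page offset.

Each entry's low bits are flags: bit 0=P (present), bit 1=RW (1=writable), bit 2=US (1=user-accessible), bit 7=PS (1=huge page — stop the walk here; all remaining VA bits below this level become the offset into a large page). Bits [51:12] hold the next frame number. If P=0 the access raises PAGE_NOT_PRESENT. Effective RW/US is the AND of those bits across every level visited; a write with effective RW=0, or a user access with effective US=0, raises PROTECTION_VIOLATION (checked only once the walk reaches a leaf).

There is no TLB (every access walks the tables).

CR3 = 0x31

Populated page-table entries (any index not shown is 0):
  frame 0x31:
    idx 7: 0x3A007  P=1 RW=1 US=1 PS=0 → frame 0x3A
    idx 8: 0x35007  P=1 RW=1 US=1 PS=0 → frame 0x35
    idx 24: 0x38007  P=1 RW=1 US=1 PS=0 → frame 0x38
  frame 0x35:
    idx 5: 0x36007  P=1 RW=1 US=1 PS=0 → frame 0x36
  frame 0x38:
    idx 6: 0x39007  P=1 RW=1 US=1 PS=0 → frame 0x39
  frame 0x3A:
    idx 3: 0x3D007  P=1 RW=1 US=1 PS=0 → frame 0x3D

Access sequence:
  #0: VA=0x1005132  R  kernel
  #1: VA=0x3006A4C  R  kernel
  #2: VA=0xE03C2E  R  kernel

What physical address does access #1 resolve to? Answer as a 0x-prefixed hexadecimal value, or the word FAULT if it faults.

Walk each access:
#0 VA=0x1005132 (r,kernel):
  L0: frame=0x31 idx=8 entry=0x35007 [P=1 RW=1 US=1 PS=0]
  L1: frame=0x35 idx=5 entry=0x36007 [P=1 RW=1 US=1 PS=0]
  → PA=0x36132  (2 entries read)
#1 VA=0x3006A4C (r,kernel):
  L0: frame=0x31 idx=24 entry=0x38007 [P=1 RW=1 US=1 PS=0]
  L1: frame=0x38 idx=6 entry=0x39007 [P=1 RW=1 US=1 PS=0]
  → PA=0x39A4C  (2 entries read)
#2 VA=0xE03C2E (r,kernel):
  L0: frame=0x31 idx=7 entry=0x3A007 [P=1 RW=1 US=1 PS=0]
  L1: frame=0x3A idx=3 entry=0x3D007 [P=1 RW=1 US=1 PS=0]
  → PA=0x3DC2E  (2 entries read)

Access #1 PA: 0x39A4C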